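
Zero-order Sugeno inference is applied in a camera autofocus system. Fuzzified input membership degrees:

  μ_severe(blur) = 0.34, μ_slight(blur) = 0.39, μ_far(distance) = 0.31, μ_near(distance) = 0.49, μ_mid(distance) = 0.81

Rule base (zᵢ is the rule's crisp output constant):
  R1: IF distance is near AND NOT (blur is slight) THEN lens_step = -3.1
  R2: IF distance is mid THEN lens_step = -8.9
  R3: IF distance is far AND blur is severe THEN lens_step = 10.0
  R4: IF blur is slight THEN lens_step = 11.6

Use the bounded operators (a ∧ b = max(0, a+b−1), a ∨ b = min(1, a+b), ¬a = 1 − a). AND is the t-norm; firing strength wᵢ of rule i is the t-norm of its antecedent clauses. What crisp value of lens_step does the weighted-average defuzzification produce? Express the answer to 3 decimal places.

-2.304

R1 (z=-3.1): near=0.49, ¬slight=1−0.39=0.61; AND[max(0, a+b−1)] → w = 0.10
R2 (z=-8.9): mid=0.81 → w = 0.81
R3 (z=10.0): far=0.31, severe=0.34; AND[max(0, a+b−1)] → w = 0.00
R4 (z=11.6): slight=0.39 → w = 0.39
Weighted average = (0.10·-3.1 + 0.81·-8.9 + 0.00·10.0 + 0.39·11.6) / (0.10 + 0.81 + 0.00 + 0.39)
  = -2.9950 / 1.3000 = -2.304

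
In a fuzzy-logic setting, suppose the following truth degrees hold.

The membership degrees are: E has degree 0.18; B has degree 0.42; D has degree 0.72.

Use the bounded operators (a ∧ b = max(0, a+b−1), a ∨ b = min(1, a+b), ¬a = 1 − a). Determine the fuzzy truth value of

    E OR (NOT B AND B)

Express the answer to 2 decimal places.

0.18

NOT B = 1 − 0.42 = 0.58
NOT B AND B = max(0, a+b−1) on (0.58, 0.42) = 0.00
E OR (NOT B AND B) = min(1, a+b) on (0.18, 0.00) = 0.18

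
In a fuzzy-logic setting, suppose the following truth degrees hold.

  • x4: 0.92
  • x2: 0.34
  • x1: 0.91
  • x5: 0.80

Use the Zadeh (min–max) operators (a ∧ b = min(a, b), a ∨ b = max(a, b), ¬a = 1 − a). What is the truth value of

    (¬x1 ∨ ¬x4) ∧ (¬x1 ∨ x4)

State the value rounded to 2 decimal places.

0.09

¬x1 = 1 − 0.91 = 0.09
¬x4 = 1 − 0.92 = 0.08
¬x1 ∨ ¬x4 = max(a, b) on (0.09, 0.08) = 0.09
¬x1 = 1 − 0.91 = 0.09
¬x1 ∨ x4 = max(a, b) on (0.09, 0.92) = 0.92
(¬x1 ∨ ¬x4) ∧ (¬x1 ∨ x4) = min(a, b) on (0.09, 0.92) = 0.09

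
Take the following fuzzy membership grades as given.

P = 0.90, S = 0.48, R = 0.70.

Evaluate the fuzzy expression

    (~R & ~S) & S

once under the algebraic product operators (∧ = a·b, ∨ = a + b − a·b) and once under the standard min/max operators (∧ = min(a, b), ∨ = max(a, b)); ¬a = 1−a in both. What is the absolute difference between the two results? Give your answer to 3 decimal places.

Under algebraic product:
  ~R = 1 − 0.7000 = 0.3000
  ~S = 1 − 0.4800 = 0.5200
  ~R & ~S = a·b on (0.3000, 0.5200) = 0.1560
  (~R & ~S) & S = a·b on (0.1560, 0.4800) = 0.0749
  → value = 0.0749
Under standard min/max:
  ~R = 1 − 0.70 = 0.30
  ~S = 1 − 0.48 = 0.52
  ~R & ~S = min(a, b) on (0.30, 0.52) = 0.30
  (~R & ~S) & S = min(a, b) on (0.30, 0.48) = 0.30
  → value = 0.3000
|0.0749 − 0.3000| = 0.225

0.225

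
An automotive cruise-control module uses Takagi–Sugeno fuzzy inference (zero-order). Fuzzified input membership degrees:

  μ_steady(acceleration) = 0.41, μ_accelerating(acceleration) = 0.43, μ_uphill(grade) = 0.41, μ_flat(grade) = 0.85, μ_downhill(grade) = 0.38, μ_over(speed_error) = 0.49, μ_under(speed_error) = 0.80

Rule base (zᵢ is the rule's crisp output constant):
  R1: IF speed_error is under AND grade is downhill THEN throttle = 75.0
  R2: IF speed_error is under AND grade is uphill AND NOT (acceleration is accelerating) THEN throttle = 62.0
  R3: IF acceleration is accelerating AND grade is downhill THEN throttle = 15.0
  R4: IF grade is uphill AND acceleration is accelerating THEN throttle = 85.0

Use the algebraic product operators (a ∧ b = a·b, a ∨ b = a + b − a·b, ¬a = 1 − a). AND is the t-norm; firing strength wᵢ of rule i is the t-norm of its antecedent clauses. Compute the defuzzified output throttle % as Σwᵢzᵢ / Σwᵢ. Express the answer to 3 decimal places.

62.394

R1 (z=75.0): under=0.80, downhill=0.38; AND[a·b] → w = 0.3040
R2 (z=62.0): under=0.80, uphill=0.41, ¬accelerating=1−0.43=0.57; AND[a·b] → w = 0.1870
R3 (z=15.0): accelerating=0.43, downhill=0.38; AND[a·b] → w = 0.1634
R4 (z=85.0): uphill=0.41, accelerating=0.43; AND[a·b] → w = 0.1763
Weighted average = (0.3040·75.0 + 0.1870·62.0 + 0.1634·15.0 + 0.1763·85.0) / (0.3040 + 0.1870 + 0.1634 + 0.1763)
  = 51.8280 / 0.8307 = 62.394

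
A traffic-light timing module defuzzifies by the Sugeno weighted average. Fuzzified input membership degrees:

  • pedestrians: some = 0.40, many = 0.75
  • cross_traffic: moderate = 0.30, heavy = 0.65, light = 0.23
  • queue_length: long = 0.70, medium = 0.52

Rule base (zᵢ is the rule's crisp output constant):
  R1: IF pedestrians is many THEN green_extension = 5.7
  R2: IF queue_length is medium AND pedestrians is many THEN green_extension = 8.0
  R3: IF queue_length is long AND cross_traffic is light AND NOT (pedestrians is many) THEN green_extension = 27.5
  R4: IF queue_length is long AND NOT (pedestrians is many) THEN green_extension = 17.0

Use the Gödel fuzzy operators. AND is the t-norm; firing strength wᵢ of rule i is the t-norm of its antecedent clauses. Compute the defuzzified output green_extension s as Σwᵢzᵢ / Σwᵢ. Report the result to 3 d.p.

R1 (z=5.7): many=0.75 → w = 0.75
R2 (z=8.0): medium=0.52, many=0.75; AND[min(a, b)] → w = 0.52
R3 (z=27.5): long=0.70, light=0.23, ¬many=1−0.75=0.25; AND[min(a, b)] → w = 0.23
R4 (z=17.0): long=0.70, ¬many=1−0.75=0.25; AND[min(a, b)] → w = 0.25
Weighted average = (0.75·5.7 + 0.52·8.0 + 0.23·27.5 + 0.25·17.0) / (0.75 + 0.52 + 0.23 + 0.25)
  = 19.0100 / 1.7500 = 10.863

10.863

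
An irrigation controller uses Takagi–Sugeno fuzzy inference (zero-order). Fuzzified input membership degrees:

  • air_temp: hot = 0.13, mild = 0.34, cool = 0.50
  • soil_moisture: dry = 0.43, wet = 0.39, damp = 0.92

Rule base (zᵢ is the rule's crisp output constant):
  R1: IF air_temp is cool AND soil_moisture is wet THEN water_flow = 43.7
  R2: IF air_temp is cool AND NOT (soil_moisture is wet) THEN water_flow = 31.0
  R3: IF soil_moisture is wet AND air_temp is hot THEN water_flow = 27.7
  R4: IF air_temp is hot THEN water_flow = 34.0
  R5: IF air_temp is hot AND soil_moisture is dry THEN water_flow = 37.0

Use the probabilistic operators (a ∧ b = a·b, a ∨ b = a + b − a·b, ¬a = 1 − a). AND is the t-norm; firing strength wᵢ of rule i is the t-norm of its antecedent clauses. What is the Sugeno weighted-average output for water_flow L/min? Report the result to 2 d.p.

35.12

R1 (z=43.7): cool=0.50, wet=0.39; AND[a·b] → w = 0.1950
R2 (z=31.0): cool=0.50, ¬wet=1−0.39=0.61; AND[a·b] → w = 0.3050
R3 (z=27.7): wet=0.39, hot=0.13; AND[a·b] → w = 0.0507
R4 (z=34.0): hot=0.13 → w = 0.1300
R5 (z=37.0): hot=0.13, dry=0.43; AND[a·b] → w = 0.0559
Weighted average = (0.1950·43.7 + 0.3050·31.0 + 0.0507·27.7 + 0.1300·34.0 + 0.0559·37.0) / (0.1950 + 0.3050 + 0.0507 + 0.1300 + 0.0559)
  = 25.8692 / 0.7366 = 35.12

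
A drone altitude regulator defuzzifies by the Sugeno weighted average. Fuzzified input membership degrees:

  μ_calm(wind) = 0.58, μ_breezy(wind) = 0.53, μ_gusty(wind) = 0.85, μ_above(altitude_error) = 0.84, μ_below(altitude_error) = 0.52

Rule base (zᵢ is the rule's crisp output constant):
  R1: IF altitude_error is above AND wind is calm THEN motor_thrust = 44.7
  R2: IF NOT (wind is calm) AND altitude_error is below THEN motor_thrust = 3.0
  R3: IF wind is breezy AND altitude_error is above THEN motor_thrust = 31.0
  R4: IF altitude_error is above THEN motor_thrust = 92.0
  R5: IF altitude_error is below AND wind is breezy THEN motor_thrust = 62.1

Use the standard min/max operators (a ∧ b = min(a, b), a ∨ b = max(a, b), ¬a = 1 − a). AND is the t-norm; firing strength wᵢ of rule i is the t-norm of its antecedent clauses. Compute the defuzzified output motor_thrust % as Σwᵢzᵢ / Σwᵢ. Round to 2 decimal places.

R1 (z=44.7): above=0.84, calm=0.58; AND[min(a, b)] → w = 0.58
R2 (z=3.0): ¬calm=1−0.58=0.42, below=0.52; AND[min(a, b)] → w = 0.42
R3 (z=31.0): breezy=0.53, above=0.84; AND[min(a, b)] → w = 0.53
R4 (z=92.0): above=0.84 → w = 0.84
R5 (z=62.1): below=0.52, breezy=0.53; AND[min(a, b)] → w = 0.52
Weighted average = (0.58·44.7 + 0.42·3.0 + 0.53·31.0 + 0.84·92.0 + 0.52·62.1) / (0.58 + 0.42 + 0.53 + 0.84 + 0.52)
  = 153.1880 / 2.8900 = 53.01

53.01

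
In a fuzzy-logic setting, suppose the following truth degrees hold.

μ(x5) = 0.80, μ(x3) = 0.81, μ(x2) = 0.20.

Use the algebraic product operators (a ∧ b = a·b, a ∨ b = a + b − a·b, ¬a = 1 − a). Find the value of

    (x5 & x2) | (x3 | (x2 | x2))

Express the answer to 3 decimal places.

x5 & x2 = a·b on (0.8000, 0.2000) = 0.1600
x2 | x2 = a + b − a·b on (0.2000, 0.2000) = 0.3600
x3 | (x2 | x2) = a + b − a·b on (0.8100, 0.3600) = 0.8784
(x5 & x2) | (x3 | (x2 | x2)) = a + b − a·b on (0.1600, 0.8784) = 0.8979

0.898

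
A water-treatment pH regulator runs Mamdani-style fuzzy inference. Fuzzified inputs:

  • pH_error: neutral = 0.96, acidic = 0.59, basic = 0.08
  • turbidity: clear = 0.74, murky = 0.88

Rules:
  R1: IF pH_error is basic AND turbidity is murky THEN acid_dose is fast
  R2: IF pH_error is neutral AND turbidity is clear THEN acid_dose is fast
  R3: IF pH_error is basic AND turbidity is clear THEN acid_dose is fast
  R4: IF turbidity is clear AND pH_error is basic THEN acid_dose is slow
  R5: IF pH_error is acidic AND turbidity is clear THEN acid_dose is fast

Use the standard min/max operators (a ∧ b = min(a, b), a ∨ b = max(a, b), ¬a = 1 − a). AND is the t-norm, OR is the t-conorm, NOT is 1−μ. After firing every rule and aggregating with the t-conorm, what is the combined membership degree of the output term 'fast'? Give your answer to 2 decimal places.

0.74

R1: basic=0.08, murky=0.88; AND[min(a, b)] → w = 0.08
R2: neutral=0.96, clear=0.74; AND[min(a, b)] → w = 0.74
R3: basic=0.08, clear=0.74; AND[min(a, b)] → w = 0.08
R4: clear=0.74, basic=0.08; AND[min(a, b)] → w = 0.08
R5: acidic=0.59, clear=0.74; AND[min(a, b)] → w = 0.59
Rules with consequent 'fast': {R1, R2, R3, R5} → strengths 0.08, 0.74, 0.08, 0.59
Aggregate via t-conorm [max(a, b)]: 0.74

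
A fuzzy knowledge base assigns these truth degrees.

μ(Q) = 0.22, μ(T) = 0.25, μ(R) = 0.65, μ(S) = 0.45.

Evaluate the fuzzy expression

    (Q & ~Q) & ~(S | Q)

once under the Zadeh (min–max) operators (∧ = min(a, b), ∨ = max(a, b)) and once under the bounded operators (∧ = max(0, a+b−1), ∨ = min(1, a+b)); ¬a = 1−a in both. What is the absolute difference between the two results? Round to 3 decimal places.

0.220

Under Zadeh (min–max):
  ~Q = 1 − 0.22 = 0.78
  Q & ~Q = min(a, b) on (0.22, 0.78) = 0.22
  S | Q = max(a, b) on (0.45, 0.22) = 0.45
  ~(S | Q) = 1 − 0.45 = 0.55
  (Q & ~Q) & ~(S | Q) = min(a, b) on (0.22, 0.55) = 0.22
  → value = 0.2200
Under bounded:
  ~Q = 1 − 0.22 = 0.78
  Q & ~Q = max(0, a+b−1) on (0.22, 0.78) = 0.00
  S | Q = min(1, a+b) on (0.45, 0.22) = 0.67
  ~(S | Q) = 1 − 0.67 = 0.33
  (Q & ~Q) & ~(S | Q) = max(0, a+b−1) on (0.00, 0.33) = 0.00
  → value = 0.0000
|0.2200 − 0.0000| = 0.220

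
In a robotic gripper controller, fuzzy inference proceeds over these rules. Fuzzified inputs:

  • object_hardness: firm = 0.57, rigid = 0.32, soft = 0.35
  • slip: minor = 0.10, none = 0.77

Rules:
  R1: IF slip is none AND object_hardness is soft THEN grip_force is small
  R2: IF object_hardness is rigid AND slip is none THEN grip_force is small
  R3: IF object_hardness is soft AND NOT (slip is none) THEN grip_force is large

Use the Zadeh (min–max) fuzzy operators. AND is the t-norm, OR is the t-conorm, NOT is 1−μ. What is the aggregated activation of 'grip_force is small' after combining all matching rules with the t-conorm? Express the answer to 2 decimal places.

R1: none=0.77, soft=0.35; AND[min(a, b)] → w = 0.35
R2: rigid=0.32, none=0.77; AND[min(a, b)] → w = 0.32
R3: soft=0.35, ¬none=1−0.77=0.23; AND[min(a, b)] → w = 0.23
Rules with consequent 'small': {R1, R2} → strengths 0.35, 0.32
Aggregate via t-conorm [max(a, b)]: 0.35

0.35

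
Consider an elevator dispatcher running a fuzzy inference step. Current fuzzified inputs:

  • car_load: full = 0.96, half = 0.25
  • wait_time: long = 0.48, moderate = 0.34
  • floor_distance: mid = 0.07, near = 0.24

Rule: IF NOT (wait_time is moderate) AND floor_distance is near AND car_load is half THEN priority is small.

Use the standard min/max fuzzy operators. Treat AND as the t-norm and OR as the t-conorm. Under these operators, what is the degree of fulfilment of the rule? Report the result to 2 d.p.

firing strength: ¬moderate=1−0.34=0.66, near=0.24, half=0.25; AND[min(a, b)] → w = 0.24

0.24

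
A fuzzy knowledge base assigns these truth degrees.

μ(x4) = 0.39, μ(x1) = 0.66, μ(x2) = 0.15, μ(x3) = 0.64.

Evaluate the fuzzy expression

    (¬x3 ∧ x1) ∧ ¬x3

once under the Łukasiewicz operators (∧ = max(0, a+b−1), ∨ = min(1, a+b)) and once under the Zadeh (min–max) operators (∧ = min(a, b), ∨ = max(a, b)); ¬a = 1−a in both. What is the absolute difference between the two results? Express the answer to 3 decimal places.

0.360

Under Łukasiewicz:
  ¬x3 = 1 − 0.64 = 0.36
  ¬x3 ∧ x1 = max(0, a+b−1) on (0.36, 0.66) = 0.02
  ¬x3 = 1 − 0.64 = 0.36
  (¬x3 ∧ x1) ∧ ¬x3 = max(0, a+b−1) on (0.02, 0.36) = 0.00
  → value = 0.0000
Under Zadeh (min–max):
  ¬x3 = 1 − 0.64 = 0.36
  ¬x3 ∧ x1 = min(a, b) on (0.36, 0.66) = 0.36
  ¬x3 = 1 − 0.64 = 0.36
  (¬x3 ∧ x1) ∧ ¬x3 = min(a, b) on (0.36, 0.36) = 0.36
  → value = 0.3600
|0.0000 − 0.3600| = 0.360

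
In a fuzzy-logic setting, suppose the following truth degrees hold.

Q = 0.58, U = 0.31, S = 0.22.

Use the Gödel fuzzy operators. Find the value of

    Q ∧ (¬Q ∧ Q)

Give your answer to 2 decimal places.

0.42

¬Q = 1 − 0.58 = 0.42
¬Q ∧ Q = min(a, b) on (0.42, 0.58) = 0.42
Q ∧ (¬Q ∧ Q) = min(a, b) on (0.58, 0.42) = 0.42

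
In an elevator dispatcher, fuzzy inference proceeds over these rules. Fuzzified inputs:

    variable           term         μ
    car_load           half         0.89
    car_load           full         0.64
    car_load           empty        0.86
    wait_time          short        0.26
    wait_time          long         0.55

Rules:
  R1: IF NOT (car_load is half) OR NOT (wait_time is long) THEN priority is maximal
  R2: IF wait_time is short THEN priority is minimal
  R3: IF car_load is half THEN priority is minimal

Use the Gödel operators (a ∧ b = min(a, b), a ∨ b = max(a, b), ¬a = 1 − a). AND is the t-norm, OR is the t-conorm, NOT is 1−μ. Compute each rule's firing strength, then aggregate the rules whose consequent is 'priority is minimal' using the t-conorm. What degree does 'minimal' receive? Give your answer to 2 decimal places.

0.89

R1: ¬half=1−0.89=0.11, ¬long=1−0.55=0.45; OR[max(a, b)] → w = 0.45
R2: short=0.26 → w = 0.26
R3: half=0.89 → w = 0.89
Rules with consequent 'minimal': {R2, R3} → strengths 0.26, 0.89
Aggregate via t-conorm [max(a, b)]: 0.89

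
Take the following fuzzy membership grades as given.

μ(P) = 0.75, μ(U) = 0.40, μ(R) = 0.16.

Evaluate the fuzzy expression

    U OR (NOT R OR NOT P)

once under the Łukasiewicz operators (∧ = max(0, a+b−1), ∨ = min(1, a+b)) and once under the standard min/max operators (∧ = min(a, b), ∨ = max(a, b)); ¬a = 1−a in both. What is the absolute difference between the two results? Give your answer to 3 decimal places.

Under Łukasiewicz:
  NOT R = 1 − 0.16 = 0.84
  NOT P = 1 − 0.75 = 0.25
  NOT R OR NOT P = min(1, a+b) on (0.84, 0.25) = 1.00
  U OR (NOT R OR NOT P) = min(1, a+b) on (0.40, 1.00) = 1.00
  → value = 1.0000
Under standard min/max:
  NOT R = 1 − 0.16 = 0.84
  NOT P = 1 − 0.75 = 0.25
  NOT R OR NOT P = max(a, b) on (0.84, 0.25) = 0.84
  U OR (NOT R OR NOT P) = max(a, b) on (0.40, 0.84) = 0.84
  → value = 0.8400
|1.0000 − 0.8400| = 0.160

0.160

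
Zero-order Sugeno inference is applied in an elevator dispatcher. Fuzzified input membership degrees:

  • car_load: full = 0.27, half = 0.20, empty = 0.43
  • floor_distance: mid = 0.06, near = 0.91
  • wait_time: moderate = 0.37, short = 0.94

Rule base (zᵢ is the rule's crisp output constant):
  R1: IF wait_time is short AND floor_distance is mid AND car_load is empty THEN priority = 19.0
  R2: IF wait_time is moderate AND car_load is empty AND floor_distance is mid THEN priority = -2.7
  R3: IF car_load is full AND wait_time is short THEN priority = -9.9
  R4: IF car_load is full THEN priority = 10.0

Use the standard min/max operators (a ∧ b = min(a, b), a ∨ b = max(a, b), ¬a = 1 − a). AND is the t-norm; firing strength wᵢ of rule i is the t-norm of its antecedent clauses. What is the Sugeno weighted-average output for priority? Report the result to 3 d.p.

R1 (z=19.0): short=0.94, mid=0.06, empty=0.43; AND[min(a, b)] → w = 0.06
R2 (z=-2.7): moderate=0.37, empty=0.43, mid=0.06; AND[min(a, b)] → w = 0.06
R3 (z=-9.9): full=0.27, short=0.94; AND[min(a, b)] → w = 0.27
R4 (z=10.0): full=0.27 → w = 0.27
Weighted average = (0.06·19.0 + 0.06·-2.7 + 0.27·-9.9 + 0.27·10.0) / (0.06 + 0.06 + 0.27 + 0.27)
  = 1.0050 / 0.6600 = 1.523

1.523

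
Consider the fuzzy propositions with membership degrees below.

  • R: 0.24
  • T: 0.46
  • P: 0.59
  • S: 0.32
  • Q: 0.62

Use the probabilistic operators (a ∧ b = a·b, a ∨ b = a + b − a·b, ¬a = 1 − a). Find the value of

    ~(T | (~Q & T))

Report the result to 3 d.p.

0.446

~Q = 1 − 0.6200 = 0.3800
~Q & T = a·b on (0.3800, 0.4600) = 0.1748
T | (~Q & T) = a + b − a·b on (0.4600, 0.1748) = 0.5544
~(T | (~Q & T)) = 1 − 0.5544 = 0.4456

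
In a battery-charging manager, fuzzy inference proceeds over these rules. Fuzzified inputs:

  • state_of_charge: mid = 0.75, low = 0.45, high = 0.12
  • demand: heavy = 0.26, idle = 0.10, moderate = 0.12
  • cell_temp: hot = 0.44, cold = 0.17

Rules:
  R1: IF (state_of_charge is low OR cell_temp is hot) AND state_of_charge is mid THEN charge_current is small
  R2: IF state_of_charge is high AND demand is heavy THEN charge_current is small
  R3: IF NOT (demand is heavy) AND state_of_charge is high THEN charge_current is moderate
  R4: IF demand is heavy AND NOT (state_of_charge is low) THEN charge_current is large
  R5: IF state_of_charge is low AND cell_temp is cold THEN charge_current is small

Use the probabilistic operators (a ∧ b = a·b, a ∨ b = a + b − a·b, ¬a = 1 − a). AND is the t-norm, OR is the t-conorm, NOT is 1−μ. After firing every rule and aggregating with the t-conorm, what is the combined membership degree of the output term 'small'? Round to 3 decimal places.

0.570

R1: (low=0.45 OR hot=0.44) = 0.6920; AND[a·b] with mid=0.75 → w = 0.5190
R2: high=0.12, heavy=0.26; AND[a·b] → w = 0.0312
R3: ¬heavy=1−0.26=0.74, high=0.12; AND[a·b] → w = 0.0888
R4: heavy=0.26, ¬low=1−0.45=0.55; AND[a·b] → w = 0.1430
R5: low=0.45, cold=0.17; AND[a·b] → w = 0.0765
Rules with consequent 'small': {R1, R2, R5} → strengths 0.5190, 0.0312, 0.0765
Aggregate via t-conorm [a + b − a·b]: 0.5697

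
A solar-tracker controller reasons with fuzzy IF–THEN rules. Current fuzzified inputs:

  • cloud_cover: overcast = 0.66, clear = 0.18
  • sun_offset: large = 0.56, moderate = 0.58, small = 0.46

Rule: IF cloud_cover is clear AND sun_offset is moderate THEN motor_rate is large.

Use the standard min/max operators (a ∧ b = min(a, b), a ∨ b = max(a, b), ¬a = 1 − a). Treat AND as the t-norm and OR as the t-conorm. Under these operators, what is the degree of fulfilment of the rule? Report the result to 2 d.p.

0.18

firing strength: clear=0.18, moderate=0.58; AND[min(a, b)] → w = 0.18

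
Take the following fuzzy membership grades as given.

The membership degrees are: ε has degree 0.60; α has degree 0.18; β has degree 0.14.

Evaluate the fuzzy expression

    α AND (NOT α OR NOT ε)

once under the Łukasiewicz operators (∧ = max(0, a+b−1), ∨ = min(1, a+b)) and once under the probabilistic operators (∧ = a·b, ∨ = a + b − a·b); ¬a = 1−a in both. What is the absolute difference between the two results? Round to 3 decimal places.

Under Łukasiewicz:
  NOT α = 1 − 0.18 = 0.82
  NOT ε = 1 − 0.60 = 0.40
  NOT α OR NOT ε = min(1, a+b) on (0.82, 0.40) = 1.00
  α AND (NOT α OR NOT ε) = max(0, a+b−1) on (0.18, 1.00) = 0.18
  → value = 0.1800
Under probabilistic:
  NOT α = 1 − 0.1800 = 0.8200
  NOT ε = 1 − 0.6000 = 0.4000
  NOT α OR NOT ε = a + b − a·b on (0.8200, 0.4000) = 0.8920
  α AND (NOT α OR NOT ε) = a·b on (0.1800, 0.8920) = 0.1606
  → value = 0.1606
|0.1800 − 0.1606| = 0.019

0.019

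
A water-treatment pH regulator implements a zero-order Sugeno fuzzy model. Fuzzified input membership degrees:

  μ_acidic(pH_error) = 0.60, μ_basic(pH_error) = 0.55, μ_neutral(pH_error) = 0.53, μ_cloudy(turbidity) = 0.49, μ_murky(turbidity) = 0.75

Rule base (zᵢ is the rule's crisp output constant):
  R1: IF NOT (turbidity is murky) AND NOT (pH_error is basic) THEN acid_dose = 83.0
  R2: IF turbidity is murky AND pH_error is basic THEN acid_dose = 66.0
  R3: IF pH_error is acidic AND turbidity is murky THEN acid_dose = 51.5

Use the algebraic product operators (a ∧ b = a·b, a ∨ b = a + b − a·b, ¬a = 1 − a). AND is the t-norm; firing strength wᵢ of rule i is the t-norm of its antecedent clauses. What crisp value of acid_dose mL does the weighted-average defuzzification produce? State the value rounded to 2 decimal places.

R1 (z=83.0): ¬murky=1−0.75=0.25, ¬basic=1−0.55=0.45; AND[a·b] → w = 0.1125
R2 (z=66.0): murky=0.75, basic=0.55; AND[a·b] → w = 0.4125
R3 (z=51.5): acidic=0.60, murky=0.75; AND[a·b] → w = 0.4500
Weighted average = (0.1125·83.0 + 0.4125·66.0 + 0.4500·51.5) / (0.1125 + 0.4125 + 0.4500)
  = 59.7375 / 0.9750 = 61.27

61.27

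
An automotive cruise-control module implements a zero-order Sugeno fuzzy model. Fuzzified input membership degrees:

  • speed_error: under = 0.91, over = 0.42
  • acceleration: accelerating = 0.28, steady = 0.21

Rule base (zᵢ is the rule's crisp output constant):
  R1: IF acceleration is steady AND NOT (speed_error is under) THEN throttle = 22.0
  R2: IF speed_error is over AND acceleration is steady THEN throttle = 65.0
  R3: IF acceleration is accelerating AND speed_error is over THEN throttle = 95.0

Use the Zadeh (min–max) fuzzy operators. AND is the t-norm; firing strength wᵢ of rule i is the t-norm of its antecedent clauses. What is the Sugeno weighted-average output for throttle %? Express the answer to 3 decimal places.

R1 (z=22.0): steady=0.21, ¬under=1−0.91=0.09; AND[min(a, b)] → w = 0.09
R2 (z=65.0): over=0.42, steady=0.21; AND[min(a, b)] → w = 0.21
R3 (z=95.0): accelerating=0.28, over=0.42; AND[min(a, b)] → w = 0.28
Weighted average = (0.09·22.0 + 0.21·65.0 + 0.28·95.0) / (0.09 + 0.21 + 0.28)
  = 42.2300 / 0.5800 = 72.810

72.810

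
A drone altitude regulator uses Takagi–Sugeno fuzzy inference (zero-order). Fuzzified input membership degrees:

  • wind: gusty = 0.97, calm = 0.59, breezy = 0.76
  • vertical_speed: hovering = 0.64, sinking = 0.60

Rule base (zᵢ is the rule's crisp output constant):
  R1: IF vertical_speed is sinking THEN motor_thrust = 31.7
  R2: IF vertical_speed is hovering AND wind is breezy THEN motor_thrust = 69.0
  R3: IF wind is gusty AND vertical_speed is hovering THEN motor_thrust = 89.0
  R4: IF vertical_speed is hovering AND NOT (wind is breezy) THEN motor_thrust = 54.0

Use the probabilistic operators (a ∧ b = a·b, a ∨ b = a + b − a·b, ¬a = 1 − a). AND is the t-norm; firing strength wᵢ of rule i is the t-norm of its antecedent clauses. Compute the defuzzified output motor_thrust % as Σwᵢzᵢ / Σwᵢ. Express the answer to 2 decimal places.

62.41

R1 (z=31.7): sinking=0.60 → w = 0.6000
R2 (z=69.0): hovering=0.64, breezy=0.76; AND[a·b] → w = 0.4864
R3 (z=89.0): gusty=0.97, hovering=0.64; AND[a·b] → w = 0.6208
R4 (z=54.0): hovering=0.64, ¬breezy=1−0.76=0.24; AND[a·b] → w = 0.1536
Weighted average = (0.6000·31.7 + 0.4864·69.0 + 0.6208·89.0 + 0.1536·54.0) / (0.6000 + 0.4864 + 0.6208 + 0.1536)
  = 116.1272 / 1.8608 = 62.41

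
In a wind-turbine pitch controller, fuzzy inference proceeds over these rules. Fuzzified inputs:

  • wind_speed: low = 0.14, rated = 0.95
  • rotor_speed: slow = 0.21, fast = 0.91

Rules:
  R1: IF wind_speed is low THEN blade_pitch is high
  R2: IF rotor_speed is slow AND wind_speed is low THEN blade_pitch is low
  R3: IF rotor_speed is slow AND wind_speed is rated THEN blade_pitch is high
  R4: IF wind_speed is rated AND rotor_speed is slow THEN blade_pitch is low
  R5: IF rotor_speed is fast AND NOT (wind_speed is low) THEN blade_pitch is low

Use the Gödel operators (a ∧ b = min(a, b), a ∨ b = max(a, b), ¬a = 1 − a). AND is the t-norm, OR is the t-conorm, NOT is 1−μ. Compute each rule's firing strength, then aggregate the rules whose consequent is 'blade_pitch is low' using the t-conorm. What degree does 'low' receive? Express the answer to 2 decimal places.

R1: low=0.14 → w = 0.14
R2: slow=0.21, low=0.14; AND[min(a, b)] → w = 0.14
R3: slow=0.21, rated=0.95; AND[min(a, b)] → w = 0.21
R4: rated=0.95, slow=0.21; AND[min(a, b)] → w = 0.21
R5: fast=0.91, ¬low=1−0.14=0.86; AND[min(a, b)] → w = 0.86
Rules with consequent 'low': {R2, R4, R5} → strengths 0.14, 0.21, 0.86
Aggregate via t-conorm [max(a, b)]: 0.86

0.86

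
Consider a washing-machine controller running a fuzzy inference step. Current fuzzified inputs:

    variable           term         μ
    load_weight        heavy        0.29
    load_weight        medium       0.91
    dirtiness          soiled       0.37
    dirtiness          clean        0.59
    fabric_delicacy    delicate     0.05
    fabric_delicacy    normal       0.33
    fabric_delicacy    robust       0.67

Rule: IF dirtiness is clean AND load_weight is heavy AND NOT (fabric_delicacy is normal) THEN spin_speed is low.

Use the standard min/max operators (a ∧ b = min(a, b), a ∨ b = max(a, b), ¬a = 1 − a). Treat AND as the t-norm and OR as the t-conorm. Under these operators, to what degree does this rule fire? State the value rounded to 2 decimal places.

firing strength: clean=0.59, heavy=0.29, ¬normal=1−0.33=0.67; AND[min(a, b)] → w = 0.29

0.29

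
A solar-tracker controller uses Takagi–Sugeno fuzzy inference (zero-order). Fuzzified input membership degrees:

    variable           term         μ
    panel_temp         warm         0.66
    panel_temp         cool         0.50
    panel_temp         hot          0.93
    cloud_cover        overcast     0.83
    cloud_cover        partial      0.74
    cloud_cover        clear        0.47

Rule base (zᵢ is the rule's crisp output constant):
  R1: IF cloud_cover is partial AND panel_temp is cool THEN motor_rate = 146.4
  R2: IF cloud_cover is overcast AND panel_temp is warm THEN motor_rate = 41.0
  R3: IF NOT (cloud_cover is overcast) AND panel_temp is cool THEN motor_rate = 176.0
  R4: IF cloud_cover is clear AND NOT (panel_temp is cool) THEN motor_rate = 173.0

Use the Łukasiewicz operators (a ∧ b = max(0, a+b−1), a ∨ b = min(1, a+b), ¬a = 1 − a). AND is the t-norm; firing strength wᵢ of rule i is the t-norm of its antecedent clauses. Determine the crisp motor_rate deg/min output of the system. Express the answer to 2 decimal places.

R1 (z=146.4): partial=0.74, cool=0.50; AND[max(0, a+b−1)] → w = 0.24
R2 (z=41.0): overcast=0.83, warm=0.66; AND[max(0, a+b−1)] → w = 0.49
R3 (z=176.0): ¬overcast=1−0.83=0.17, cool=0.50; AND[max(0, a+b−1)] → w = 0.00
R4 (z=173.0): clear=0.47, ¬cool=1−0.50=0.50; AND[max(0, a+b−1)] → w = 0.00
Weighted average = (0.24·146.4 + 0.49·41.0 + 0.00·176.0 + 0.00·173.0) / (0.24 + 0.49 + 0.00 + 0.00)
  = 55.2260 / 0.7300 = 75.65

75.65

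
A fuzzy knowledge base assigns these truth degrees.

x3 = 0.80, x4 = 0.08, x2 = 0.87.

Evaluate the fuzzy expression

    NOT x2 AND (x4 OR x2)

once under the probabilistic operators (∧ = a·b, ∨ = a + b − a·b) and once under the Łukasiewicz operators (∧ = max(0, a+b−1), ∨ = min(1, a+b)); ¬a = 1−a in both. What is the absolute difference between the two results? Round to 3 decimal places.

0.034

Under probabilistic:
  NOT x2 = 1 − 0.8700 = 0.1300
  x4 OR x2 = a + b − a·b on (0.0800, 0.8700) = 0.8804
  NOT x2 AND (x4 OR x2) = a·b on (0.1300, 0.8804) = 0.1145
  → value = 0.1145
Under Łukasiewicz:
  NOT x2 = 1 − 0.87 = 0.13
  x4 OR x2 = min(1, a+b) on (0.08, 0.87) = 0.95
  NOT x2 AND (x4 OR x2) = max(0, a+b−1) on (0.13, 0.95) = 0.08
  → value = 0.0800
|0.1145 − 0.0800| = 0.034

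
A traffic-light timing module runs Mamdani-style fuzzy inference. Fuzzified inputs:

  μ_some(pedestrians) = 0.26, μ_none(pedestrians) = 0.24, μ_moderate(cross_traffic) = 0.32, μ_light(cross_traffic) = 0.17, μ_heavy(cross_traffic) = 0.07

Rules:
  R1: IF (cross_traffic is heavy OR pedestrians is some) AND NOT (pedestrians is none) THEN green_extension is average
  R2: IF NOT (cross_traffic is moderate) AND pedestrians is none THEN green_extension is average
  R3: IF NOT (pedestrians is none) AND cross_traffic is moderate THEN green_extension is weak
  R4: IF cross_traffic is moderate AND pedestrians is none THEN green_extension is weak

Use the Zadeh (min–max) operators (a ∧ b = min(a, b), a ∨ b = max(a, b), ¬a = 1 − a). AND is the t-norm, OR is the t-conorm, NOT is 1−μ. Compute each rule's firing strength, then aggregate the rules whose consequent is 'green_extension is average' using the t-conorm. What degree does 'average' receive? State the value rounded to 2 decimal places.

R1: (heavy=0.07 OR some=0.26) = 0.26; AND[min(a, b)] with ¬none=1−0.24=0.76 → w = 0.26
R2: ¬moderate=1−0.32=0.68, none=0.24; AND[min(a, b)] → w = 0.24
R3: ¬none=1−0.24=0.76, moderate=0.32; AND[min(a, b)] → w = 0.32
R4: moderate=0.32, none=0.24; AND[min(a, b)] → w = 0.24
Rules with consequent 'average': {R1, R2} → strengths 0.26, 0.24
Aggregate via t-conorm [max(a, b)]: 0.26

0.26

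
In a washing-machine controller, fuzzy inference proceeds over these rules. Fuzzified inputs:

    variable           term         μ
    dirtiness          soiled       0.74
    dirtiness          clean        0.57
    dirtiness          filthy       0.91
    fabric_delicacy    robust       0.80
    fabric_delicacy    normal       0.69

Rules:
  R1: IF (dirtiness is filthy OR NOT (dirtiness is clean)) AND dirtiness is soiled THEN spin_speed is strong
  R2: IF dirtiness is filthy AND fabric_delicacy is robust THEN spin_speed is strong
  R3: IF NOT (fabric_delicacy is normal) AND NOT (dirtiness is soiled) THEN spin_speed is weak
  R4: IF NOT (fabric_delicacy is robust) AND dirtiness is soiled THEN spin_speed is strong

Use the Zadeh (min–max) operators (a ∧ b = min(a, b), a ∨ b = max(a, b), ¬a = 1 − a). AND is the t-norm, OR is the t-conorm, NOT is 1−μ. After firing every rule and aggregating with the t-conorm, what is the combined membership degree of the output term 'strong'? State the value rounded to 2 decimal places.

0.80

R1: (filthy=0.91 OR ¬clean=1−0.57=0.43) = 0.91; AND[min(a, b)] with soiled=0.74 → w = 0.74
R2: filthy=0.91, robust=0.80; AND[min(a, b)] → w = 0.80
R3: ¬normal=1−0.69=0.31, ¬soiled=1−0.74=0.26; AND[min(a, b)] → w = 0.26
R4: ¬robust=1−0.80=0.20, soiled=0.74; AND[min(a, b)] → w = 0.20
Rules with consequent 'strong': {R1, R2, R4} → strengths 0.74, 0.80, 0.20
Aggregate via t-conorm [max(a, b)]: 0.80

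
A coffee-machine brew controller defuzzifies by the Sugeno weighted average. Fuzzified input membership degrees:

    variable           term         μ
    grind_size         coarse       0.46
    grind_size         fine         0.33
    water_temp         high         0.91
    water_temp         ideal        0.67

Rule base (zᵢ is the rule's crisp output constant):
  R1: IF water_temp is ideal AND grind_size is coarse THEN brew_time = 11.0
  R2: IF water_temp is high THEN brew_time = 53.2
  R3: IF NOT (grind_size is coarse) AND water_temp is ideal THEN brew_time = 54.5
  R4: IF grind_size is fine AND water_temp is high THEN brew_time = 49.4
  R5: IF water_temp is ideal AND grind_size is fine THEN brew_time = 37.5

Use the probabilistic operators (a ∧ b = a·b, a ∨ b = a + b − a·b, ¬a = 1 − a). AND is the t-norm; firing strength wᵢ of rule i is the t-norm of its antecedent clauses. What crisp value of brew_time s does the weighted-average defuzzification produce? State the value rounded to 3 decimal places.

45.040

R1 (z=11.0): ideal=0.67, coarse=0.46; AND[a·b] → w = 0.3082
R2 (z=53.2): high=0.91 → w = 0.9100
R3 (z=54.5): ¬coarse=1−0.46=0.54, ideal=0.67; AND[a·b] → w = 0.3618
R4 (z=49.4): fine=0.33, high=0.91; AND[a·b] → w = 0.3003
R5 (z=37.5): ideal=0.67, fine=0.33; AND[a·b] → w = 0.2211
Weighted average = (0.3082·11.0 + 0.9100·53.2 + 0.3618·54.5 + 0.3003·49.4 + 0.2211·37.5) / (0.3082 + 0.9100 + 0.3618 + 0.3003 + 0.2211)
  = 94.6464 / 2.1014 = 45.040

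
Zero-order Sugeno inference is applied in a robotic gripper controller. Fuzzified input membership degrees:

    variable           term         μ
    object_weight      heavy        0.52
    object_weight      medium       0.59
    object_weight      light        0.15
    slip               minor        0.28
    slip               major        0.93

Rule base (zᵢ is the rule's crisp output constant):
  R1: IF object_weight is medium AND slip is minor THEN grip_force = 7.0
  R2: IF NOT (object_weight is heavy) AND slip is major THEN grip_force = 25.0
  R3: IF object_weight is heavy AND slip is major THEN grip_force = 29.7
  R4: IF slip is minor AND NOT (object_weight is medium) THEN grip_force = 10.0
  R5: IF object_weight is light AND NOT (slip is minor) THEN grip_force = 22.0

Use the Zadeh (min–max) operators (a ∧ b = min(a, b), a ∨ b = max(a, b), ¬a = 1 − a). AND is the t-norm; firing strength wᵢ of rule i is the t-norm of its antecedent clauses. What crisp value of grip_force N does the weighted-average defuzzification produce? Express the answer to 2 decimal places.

20.76

R1 (z=7.0): medium=0.59, minor=0.28; AND[min(a, b)] → w = 0.28
R2 (z=25.0): ¬heavy=1−0.52=0.48, major=0.93; AND[min(a, b)] → w = 0.48
R3 (z=29.7): heavy=0.52, major=0.93; AND[min(a, b)] → w = 0.52
R4 (z=10.0): minor=0.28, ¬medium=1−0.59=0.41; AND[min(a, b)] → w = 0.28
R5 (z=22.0): light=0.15, ¬minor=1−0.28=0.72; AND[min(a, b)] → w = 0.15
Weighted average = (0.28·7.0 + 0.48·25.0 + 0.52·29.7 + 0.28·10.0 + 0.15·22.0) / (0.28 + 0.48 + 0.52 + 0.28 + 0.15)
  = 35.5040 / 1.7100 = 20.76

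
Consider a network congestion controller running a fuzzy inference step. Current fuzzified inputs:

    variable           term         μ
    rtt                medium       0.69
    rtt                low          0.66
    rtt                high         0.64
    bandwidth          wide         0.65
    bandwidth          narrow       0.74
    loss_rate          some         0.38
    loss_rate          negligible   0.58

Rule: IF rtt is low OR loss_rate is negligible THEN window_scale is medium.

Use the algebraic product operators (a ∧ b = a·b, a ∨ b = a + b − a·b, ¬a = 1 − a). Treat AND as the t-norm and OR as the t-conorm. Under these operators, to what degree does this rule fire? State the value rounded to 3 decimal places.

firing strength: low=0.66, negligible=0.58; OR[a + b − a·b] → w = 0.8572

0.857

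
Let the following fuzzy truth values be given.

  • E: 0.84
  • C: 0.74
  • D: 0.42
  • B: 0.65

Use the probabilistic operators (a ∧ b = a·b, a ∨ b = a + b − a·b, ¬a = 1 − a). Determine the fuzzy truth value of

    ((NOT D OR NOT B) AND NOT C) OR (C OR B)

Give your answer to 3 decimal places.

NOT D = 1 − 0.4200 = 0.5800
NOT B = 1 − 0.6500 = 0.3500
NOT D OR NOT B = a + b − a·b on (0.5800, 0.3500) = 0.7270
NOT C = 1 − 0.7400 = 0.2600
(NOT D OR NOT B) AND NOT C = a·b on (0.7270, 0.2600) = 0.1890
C OR B = a + b − a·b on (0.7400, 0.6500) = 0.9090
((NOT D OR NOT B) AND NOT C) OR (C OR B) = a + b − a·b on (0.1890, 0.9090) = 0.9262

0.926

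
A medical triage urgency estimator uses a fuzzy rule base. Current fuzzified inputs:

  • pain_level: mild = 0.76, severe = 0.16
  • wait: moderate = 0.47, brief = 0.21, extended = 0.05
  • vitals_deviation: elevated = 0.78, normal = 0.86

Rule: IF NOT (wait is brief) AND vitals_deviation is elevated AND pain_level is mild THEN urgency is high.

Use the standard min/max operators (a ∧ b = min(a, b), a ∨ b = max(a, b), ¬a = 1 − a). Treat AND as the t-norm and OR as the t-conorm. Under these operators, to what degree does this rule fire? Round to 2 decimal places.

firing strength: ¬brief=1−0.21=0.79, elevated=0.78, mild=0.76; AND[min(a, b)] → w = 0.76

0.76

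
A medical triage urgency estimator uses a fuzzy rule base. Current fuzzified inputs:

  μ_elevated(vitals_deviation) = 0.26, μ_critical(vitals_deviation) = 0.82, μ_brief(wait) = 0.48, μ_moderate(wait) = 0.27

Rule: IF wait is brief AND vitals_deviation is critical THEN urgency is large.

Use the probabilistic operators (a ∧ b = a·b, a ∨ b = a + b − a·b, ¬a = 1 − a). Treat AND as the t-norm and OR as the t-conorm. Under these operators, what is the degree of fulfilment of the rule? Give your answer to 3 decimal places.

firing strength: brief=0.48, critical=0.82; AND[a·b] → w = 0.3936

0.394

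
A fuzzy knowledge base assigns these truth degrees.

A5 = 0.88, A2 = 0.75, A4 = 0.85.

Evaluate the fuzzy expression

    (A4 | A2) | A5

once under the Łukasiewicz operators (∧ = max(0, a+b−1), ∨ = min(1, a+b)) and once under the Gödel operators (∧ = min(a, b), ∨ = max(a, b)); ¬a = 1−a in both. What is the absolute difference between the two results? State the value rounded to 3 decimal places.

0.120

Under Łukasiewicz:
  A4 | A2 = min(1, a+b) on (0.85, 0.75) = 1.00
  (A4 | A2) | A5 = min(1, a+b) on (1.00, 0.88) = 1.00
  → value = 1.0000
Under Gödel:
  A4 | A2 = max(a, b) on (0.85, 0.75) = 0.85
  (A4 | A2) | A5 = max(a, b) on (0.85, 0.88) = 0.88
  → value = 0.8800
|1.0000 − 0.8800| = 0.120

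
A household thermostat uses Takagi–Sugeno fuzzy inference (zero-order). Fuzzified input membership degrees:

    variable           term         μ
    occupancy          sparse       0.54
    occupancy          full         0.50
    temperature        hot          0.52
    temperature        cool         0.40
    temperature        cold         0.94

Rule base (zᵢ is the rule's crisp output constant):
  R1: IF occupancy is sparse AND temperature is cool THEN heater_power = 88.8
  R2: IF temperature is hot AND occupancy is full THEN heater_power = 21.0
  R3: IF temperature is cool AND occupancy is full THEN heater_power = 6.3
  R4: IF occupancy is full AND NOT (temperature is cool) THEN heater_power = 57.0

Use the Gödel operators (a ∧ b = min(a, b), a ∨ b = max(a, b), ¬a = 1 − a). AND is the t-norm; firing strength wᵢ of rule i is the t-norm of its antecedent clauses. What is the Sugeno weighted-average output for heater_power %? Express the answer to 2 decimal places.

42.80

R1 (z=88.8): sparse=0.54, cool=0.40; AND[min(a, b)] → w = 0.40
R2 (z=21.0): hot=0.52, full=0.50; AND[min(a, b)] → w = 0.50
R3 (z=6.3): cool=0.40, full=0.50; AND[min(a, b)] → w = 0.40
R4 (z=57.0): full=0.50, ¬cool=1−0.40=0.60; AND[min(a, b)] → w = 0.50
Weighted average = (0.40·88.8 + 0.50·21.0 + 0.40·6.3 + 0.50·57.0) / (0.40 + 0.50 + 0.40 + 0.50)
  = 77.0400 / 1.8000 = 42.80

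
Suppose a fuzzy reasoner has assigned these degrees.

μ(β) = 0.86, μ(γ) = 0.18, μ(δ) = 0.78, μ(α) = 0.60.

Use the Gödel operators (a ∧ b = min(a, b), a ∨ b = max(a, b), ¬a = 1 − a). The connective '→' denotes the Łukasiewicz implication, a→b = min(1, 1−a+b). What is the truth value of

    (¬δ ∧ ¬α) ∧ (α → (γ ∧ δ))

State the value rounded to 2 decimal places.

0.22

¬δ = 1 − 0.78 = 0.22
¬α = 1 − 0.60 = 0.40
¬δ ∧ ¬α = min(a, b) on (0.22, 0.40) = 0.22
γ ∧ δ = min(a, b) on (0.18, 0.78) = 0.18
α → (γ ∧ δ)  [Łukasiewicz: min(1, 1−a+b)] with a=0.60, b=0.18 → 0.58
(¬δ ∧ ¬α) ∧ (α → (γ ∧ δ)) = min(a, b) on (0.22, 0.58) = 0.22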